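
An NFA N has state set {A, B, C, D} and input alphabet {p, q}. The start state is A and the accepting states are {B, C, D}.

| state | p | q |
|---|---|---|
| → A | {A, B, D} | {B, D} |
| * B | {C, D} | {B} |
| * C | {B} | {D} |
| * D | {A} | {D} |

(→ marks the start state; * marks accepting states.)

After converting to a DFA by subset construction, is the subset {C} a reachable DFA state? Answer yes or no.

Start state of the DFA: {A}.
{A} --p--> {A, B, D}  [new]
{A} --q--> {B, D}  [new]
{A, B, D} --p--> {A, B, C, D}  [new]
{A, B, D} --q--> {B, D}  [seen]
{B, D} --p--> {A, C, D}  [new]
{B, D} --q--> {B, D}  [seen]
{A, B, C, D} --p--> {A, B, C, D}  [seen]
{A, B, C, D} --q--> {B, D}  [seen]
{A, C, D} --p--> {A, B, D}  [seen]
{A, C, D} --q--> {B, D}  [seen]
Reachable DFA states: {A}, {A, B, D}, {B, D}, {A, B, C, D}, {A, C, D}.
{C} is not among them.

no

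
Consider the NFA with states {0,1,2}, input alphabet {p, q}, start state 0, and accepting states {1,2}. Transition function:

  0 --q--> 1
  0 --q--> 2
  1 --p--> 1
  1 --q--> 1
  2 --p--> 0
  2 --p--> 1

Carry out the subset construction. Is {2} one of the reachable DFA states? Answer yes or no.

no

Start state of the DFA: {0}.
{0} --p--> ∅  [new]
{0} --q--> {1,2}  [new]
∅ --p--> ∅  [seen]
∅ --q--> ∅  [seen]
{1,2} --p--> {0,1}  [new]
{1,2} --q--> {1}  [new]
{0,1} --p--> {1}  [seen]
{0,1} --q--> {1,2}  [seen]
{1} --p--> {1}  [seen]
{1} --q--> {1}  [seen]
Reachable DFA states: {0}, ∅, {1,2}, {0,1}, {1}.
{2} is not among them.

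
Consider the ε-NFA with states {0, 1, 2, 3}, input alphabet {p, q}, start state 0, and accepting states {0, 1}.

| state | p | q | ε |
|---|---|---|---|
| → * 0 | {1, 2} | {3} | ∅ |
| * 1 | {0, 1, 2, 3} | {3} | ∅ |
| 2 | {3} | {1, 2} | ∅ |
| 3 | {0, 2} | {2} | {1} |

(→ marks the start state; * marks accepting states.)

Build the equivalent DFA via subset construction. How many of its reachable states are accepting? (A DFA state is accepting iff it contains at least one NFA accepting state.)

Start state of the DFA: {0} (ε-closure of the NFA start).
{0} --p--> {1, 2}  [new]
{0} --q--> {1, 3}  [new]
{1, 2} --p--> {0, 1, 2, 3}  [new]
{1, 2} --q--> {1, 2, 3}  [new]
{1, 3} --p--> {0, 1, 2, 3}  [seen]
{1, 3} --q--> {1, 2, 3}  [seen]
{0, 1, 2, 3} --p--> {0, 1, 2, 3}  [seen]
{0, 1, 2, 3} --q--> {1, 2, 3}  [seen]
{1, 2, 3} --p--> {0, 1, 2, 3}  [seen]
{1, 2, 3} --q--> {1, 2, 3}  [seen]
Reachable DFA states: {0}, {1, 2}, {1, 3}, {0, 1, 2, 3}, {1, 2, 3}.
Accepting DFA states (contain an NFA accepting state): {0}, {1, 2}, {1, 3}, {0, 1, 2, 3}, {1, 2, 3}.

5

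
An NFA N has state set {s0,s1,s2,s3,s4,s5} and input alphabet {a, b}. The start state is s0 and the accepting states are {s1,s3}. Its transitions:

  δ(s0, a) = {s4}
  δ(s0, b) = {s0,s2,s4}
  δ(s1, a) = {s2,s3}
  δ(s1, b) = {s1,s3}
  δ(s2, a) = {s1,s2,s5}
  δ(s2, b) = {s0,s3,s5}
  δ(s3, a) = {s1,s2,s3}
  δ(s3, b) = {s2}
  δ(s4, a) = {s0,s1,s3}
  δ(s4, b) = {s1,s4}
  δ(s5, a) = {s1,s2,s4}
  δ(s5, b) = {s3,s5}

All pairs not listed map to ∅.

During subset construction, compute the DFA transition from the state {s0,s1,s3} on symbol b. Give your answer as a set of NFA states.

δ(s0,b) = {s0,s2,s4}; δ(s1,b) = {s1,s3}; δ(s3,b) = {s2}.
Union: {s0,s1,s2,s3,s4}.

{s0,s1,s2,s3,s4}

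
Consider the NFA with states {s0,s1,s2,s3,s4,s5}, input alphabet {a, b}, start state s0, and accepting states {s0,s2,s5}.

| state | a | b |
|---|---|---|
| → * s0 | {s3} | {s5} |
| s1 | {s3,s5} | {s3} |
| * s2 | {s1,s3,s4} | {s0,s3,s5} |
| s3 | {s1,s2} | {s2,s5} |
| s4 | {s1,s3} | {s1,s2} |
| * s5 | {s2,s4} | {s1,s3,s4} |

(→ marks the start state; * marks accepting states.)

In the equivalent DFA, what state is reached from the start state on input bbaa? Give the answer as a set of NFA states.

Start: {s0}.
δ(s0,b) = {s5}.
Union: {s5}.
After b: {s5}.
δ(s5,b) = {s1,s3,s4}.
Union: {s1,s3,s4}.
After b: {s1,s3,s4}.
δ(s1,a) = {s3,s5}; δ(s3,a) = {s1,s2}; δ(s4,a) = {s1,s3}.
Union: {s1,s2,s3,s5}.
After a: {s1,s2,s3,s5}.
δ(s1,a) = {s3,s5}; δ(s2,a) = {s1,s3,s4}; δ(s3,a) = {s1,s2}; δ(s5,a) = {s2,s4}.
Union: {s1,s2,s3,s4,s5}.
After a: {s1,s2,s3,s4,s5}.

{s1,s2,s3,s4,s5}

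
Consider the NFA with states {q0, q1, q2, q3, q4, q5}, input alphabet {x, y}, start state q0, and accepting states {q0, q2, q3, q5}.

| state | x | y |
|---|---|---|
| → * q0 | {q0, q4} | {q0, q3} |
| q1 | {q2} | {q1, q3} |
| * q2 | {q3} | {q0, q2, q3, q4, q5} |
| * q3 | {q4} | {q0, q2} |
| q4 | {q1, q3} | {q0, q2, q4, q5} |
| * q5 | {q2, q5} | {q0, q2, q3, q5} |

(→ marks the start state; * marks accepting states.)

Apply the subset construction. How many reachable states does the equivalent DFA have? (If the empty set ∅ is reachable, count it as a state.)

9

Start state of the DFA: {q0}.
{q0} --x--> {q0, q4}  [new]
{q0} --y--> {q0, q3}  [new]
{q0, q4} --x--> {q0, q1, q3, q4}  [new]
{q0, q4} --y--> {q0, q2, q3, q4, q5}  [new]
{q0, q3} --x--> {q0, q4}  [seen]
{q0, q3} --y--> {q0, q2, q3}  [new]
{q0, q1, q3, q4} --x--> {q0, q1, q2, q3, q4}  [new]
{q0, q1, q3, q4} --y--> {q0, q1, q2, q3, q4, q5}  [new]
{q0, q2, q3, q4, q5} --x--> {q0, q1, q2, q3, q4, q5}  [seen]
{q0, q2, q3, q4, q5} --y--> {q0, q2, q3, q4, q5}  [seen]
{q0, q2, q3} --x--> {q0, q3, q4}  [new]
{q0, q2, q3} --y--> {q0, q2, q3, q4, q5}  [seen]
{q0, q1, q2, q3, q4} --x--> {q0, q1, q2, q3, q4}  [seen]
{q0, q1, q2, q3, q4} --y--> {q0, q1, q2, q3, q4, q5}  [seen]
{q0, q1, q2, q3, q4, q5} --x--> {q0, q1, q2, q3, q4, q5}  [seen]
{q0, q1, q2, q3, q4, q5} --y--> {q0, q1, q2, q3, q4, q5}  [seen]
{q0, q3, q4} --x--> {q0, q1, q3, q4}  [seen]
{q0, q3, q4} --y--> {q0, q2, q3, q4, q5}  [seen]
Reachable DFA states: {q0}, {q0, q4}, {q0, q3}, {q0, q1, q3, q4}, {q0, q2, q3, q4, q5}, {q0, q2, q3}, {q0, q1, q2, q3, q4}, {q0, q1, q2, q3, q4, q5}, {q0, q3, q4}.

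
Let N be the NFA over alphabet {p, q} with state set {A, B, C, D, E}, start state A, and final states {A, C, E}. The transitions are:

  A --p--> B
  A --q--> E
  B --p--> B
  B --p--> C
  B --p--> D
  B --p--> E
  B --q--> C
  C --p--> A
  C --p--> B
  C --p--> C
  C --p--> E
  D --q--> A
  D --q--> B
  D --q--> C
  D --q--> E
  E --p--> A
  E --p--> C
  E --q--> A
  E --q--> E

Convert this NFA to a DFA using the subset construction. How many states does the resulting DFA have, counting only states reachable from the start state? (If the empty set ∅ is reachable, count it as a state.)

Start state of the DFA: {A}.
{A} --p--> {B}  [new]
{A} --q--> {E}  [new]
{B} --p--> {B, C, D, E}  [new]
{B} --q--> {C}  [new]
{E} --p--> {A, C}  [new]
{E} --q--> {A, E}  [new]
{B, C, D, E} --p--> {A, B, C, D, E}  [new]
{B, C, D, E} --q--> {A, B, C, E}  [new]
{C} --p--> {A, B, C, E}  [seen]
{C} --q--> ∅  [new]
{A, C} --p--> {A, B, C, E}  [seen]
{A, C} --q--> {E}  [seen]
{A, E} --p--> {A, B, C}  [new]
{A, E} --q--> {A, E}  [seen]
{A, B, C, D, E} --p--> {A, B, C, D, E}  [seen]
{A, B, C, D, E} --q--> {A, B, C, E}  [seen]
{A, B, C, E} --p--> {A, B, C, D, E}  [seen]
{A, B, C, E} --q--> {A, C, E}  [new]
∅ --p--> ∅  [seen]
∅ --q--> ∅  [seen]
{A, B, C} --p--> {A, B, C, D, E}  [seen]
{A, B, C} --q--> {C, E}  [new]
{A, C, E} --p--> {A, B, C, E}  [seen]
{A, C, E} --q--> {A, E}  [seen]
{C, E} --p--> {A, B, C, E}  [seen]
{C, E} --q--> {A, E}  [seen]
Reachable DFA states: {A}, {B}, {E}, {B, C, D, E}, {C}, {A, C}, {A, E}, {A, B, C, D, E}, {A, B, C, E}, ∅, {A, B, C}, {A, C, E}, {C, E}.

13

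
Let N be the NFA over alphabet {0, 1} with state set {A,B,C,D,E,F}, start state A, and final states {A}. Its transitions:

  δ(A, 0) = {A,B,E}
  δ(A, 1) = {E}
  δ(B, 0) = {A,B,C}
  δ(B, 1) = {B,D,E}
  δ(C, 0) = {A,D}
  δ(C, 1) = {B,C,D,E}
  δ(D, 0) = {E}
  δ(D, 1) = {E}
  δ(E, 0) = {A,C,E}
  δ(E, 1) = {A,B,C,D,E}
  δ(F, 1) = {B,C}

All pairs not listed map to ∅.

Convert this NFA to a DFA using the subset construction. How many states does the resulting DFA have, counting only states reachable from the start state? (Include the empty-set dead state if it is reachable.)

Start state of the DFA: {A}.
{A} --0--> {A,B,E}  [new]
{A} --1--> {E}  [new]
{A,B,E} --0--> {A,B,C,E}  [new]
{A,B,E} --1--> {A,B,C,D,E}  [new]
{E} --0--> {A,C,E}  [new]
{E} --1--> {A,B,C,D,E}  [seen]
{A,B,C,E} --0--> {A,B,C,D,E}  [seen]
{A,B,C,E} --1--> {A,B,C,D,E}  [seen]
{A,B,C,D,E} --0--> {A,B,C,D,E}  [seen]
{A,B,C,D,E} --1--> {A,B,C,D,E}  [seen]
{A,C,E} --0--> {A,B,C,D,E}  [seen]
{A,C,E} --1--> {A,B,C,D,E}  [seen]
Reachable DFA states: {A}, {A,B,E}, {E}, {A,B,C,E}, {A,B,C,D,E}, {A,C,E}.

6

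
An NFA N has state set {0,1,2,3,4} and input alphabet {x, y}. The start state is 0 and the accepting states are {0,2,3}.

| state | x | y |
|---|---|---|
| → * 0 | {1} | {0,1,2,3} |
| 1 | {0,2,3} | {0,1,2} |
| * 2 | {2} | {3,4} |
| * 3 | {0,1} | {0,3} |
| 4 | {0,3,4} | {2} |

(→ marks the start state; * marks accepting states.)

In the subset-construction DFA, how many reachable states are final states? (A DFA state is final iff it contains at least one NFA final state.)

Start state of the DFA: {0}.
{0} --x--> {1}  [new]
{0} --y--> {0,1,2,3}  [new]
{1} --x--> {0,2,3}  [new]
{1} --y--> {0,1,2}  [new]
{0,1,2,3} --x--> {0,1,2,3}  [seen]
{0,1,2,3} --y--> {0,1,2,3,4}  [new]
{0,2,3} --x--> {0,1,2}  [seen]
{0,2,3} --y--> {0,1,2,3,4}  [seen]
{0,1,2} --x--> {0,1,2,3}  [seen]
{0,1,2} --y--> {0,1,2,3,4}  [seen]
{0,1,2,3,4} --x--> {0,1,2,3,4}  [seen]
{0,1,2,3,4} --y--> {0,1,2,3,4}  [seen]
Reachable DFA states: {0}, {1}, {0,1,2,3}, {0,2,3}, {0,1,2}, {0,1,2,3,4}.
Accepting DFA states (contain an NFA accepting state): {0}, {0,1,2,3}, {0,2,3}, {0,1,2}, {0,1,2,3,4}.

5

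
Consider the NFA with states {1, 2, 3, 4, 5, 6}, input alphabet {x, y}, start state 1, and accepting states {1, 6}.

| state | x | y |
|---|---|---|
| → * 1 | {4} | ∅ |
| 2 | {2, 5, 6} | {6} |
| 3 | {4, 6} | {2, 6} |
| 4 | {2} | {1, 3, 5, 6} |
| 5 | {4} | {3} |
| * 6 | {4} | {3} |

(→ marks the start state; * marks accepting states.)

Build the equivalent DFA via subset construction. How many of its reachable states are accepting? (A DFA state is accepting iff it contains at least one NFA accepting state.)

Start state of the DFA: {1}.
{1} --x--> {4}  [new]
{1} --y--> ∅  [new]
{4} --x--> {2}  [new]
{4} --y--> {1, 3, 5, 6}  [new]
∅ --x--> ∅  [seen]
∅ --y--> ∅  [seen]
{2} --x--> {2, 5, 6}  [new]
{2} --y--> {6}  [new]
{1, 3, 5, 6} --x--> {4, 6}  [new]
{1, 3, 5, 6} --y--> {2, 3, 6}  [new]
{2, 5, 6} --x--> {2, 4, 5, 6}  [new]
{2, 5, 6} --y--> {3, 6}  [new]
{6} --x--> {4}  [seen]
{6} --y--> {3}  [new]
{4, 6} --x--> {2, 4}  [new]
{4, 6} --y--> {1, 3, 5, 6}  [seen]
{2, 3, 6} --x--> {2, 4, 5, 6}  [seen]
{2, 3, 6} --y--> {2, 3, 6}  [seen]
{2, 4, 5, 6} --x--> {2, 4, 5, 6}  [seen]
{2, 4, 5, 6} --y--> {1, 3, 5, 6}  [seen]
{3, 6} --x--> {4, 6}  [seen]
{3, 6} --y--> {2, 3, 6}  [seen]
{3} --x--> {4, 6}  [seen]
{3} --y--> {2, 6}  [new]
{2, 4} --x--> {2, 5, 6}  [seen]
{2, 4} --y--> {1, 3, 5, 6}  [seen]
{2, 6} --x--> {2, 4, 5, 6}  [seen]
{2, 6} --y--> {3, 6}  [seen]
Reachable DFA states: {1}, {4}, ∅, {2}, {1, 3, 5, 6}, {2, 5, 6}, {6}, {4, 6}, {2, 3, 6}, {2, 4, 5, 6}, {3, 6}, {3}, {2, 4}, {2, 6}.
Accepting DFA states (contain an NFA accepting state): {1}, {1, 3, 5, 6}, {2, 5, 6}, {6}, {4, 6}, {2, 3, 6}, {2, 4, 5, 6}, {3, 6}, {2, 6}.

9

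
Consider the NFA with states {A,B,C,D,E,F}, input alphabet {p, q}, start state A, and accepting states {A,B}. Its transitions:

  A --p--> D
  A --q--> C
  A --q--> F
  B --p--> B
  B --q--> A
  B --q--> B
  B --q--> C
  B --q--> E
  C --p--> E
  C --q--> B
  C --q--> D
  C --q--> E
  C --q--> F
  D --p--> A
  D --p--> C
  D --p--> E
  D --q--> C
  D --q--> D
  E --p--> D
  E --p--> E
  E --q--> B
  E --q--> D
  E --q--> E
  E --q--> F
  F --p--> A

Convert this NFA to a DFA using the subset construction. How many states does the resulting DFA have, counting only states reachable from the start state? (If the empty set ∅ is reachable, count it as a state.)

Start state of the DFA: {A}.
{A} --p--> {D}  [new]
{A} --q--> {C,F}  [new]
{D} --p--> {A,C,E}  [new]
{D} --q--> {C,D}  [new]
{C,F} --p--> {A,E}  [new]
{C,F} --q--> {B,D,E,F}  [new]
{A,C,E} --p--> {D,E}  [new]
{A,C,E} --q--> {B,C,D,E,F}  [new]
{C,D} --p--> {A,C,E}  [seen]
{C,D} --q--> {B,C,D,E,F}  [seen]
{A,E} --p--> {D,E}  [seen]
{A,E} --q--> {B,C,D,E,F}  [seen]
{B,D,E,F} --p--> {A,B,C,D,E}  [new]
{B,D,E,F} --q--> {A,B,C,D,E,F}  [new]
{D,E} --p--> {A,C,D,E}  [new]
{D,E} --q--> {B,C,D,E,F}  [seen]
{B,C,D,E,F} --p--> {A,B,C,D,E}  [seen]
{B,C,D,E,F} --q--> {A,B,C,D,E,F}  [seen]
{A,B,C,D,E} --p--> {A,B,C,D,E}  [seen]
{A,B,C,D,E} --q--> {A,B,C,D,E,F}  [seen]
{A,B,C,D,E,F} --p--> {A,B,C,D,E}  [seen]
{A,B,C,D,E,F} --q--> {A,B,C,D,E,F}  [seen]
{A,C,D,E} --p--> {A,C,D,E}  [seen]
{A,C,D,E} --q--> {B,C,D,E,F}  [seen]
Reachable DFA states: {A}, {D}, {C,F}, {A,C,E}, {C,D}, {A,E}, {B,D,E,F}, {D,E}, {B,C,D,E,F}, {A,B,C,D,E}, {A,B,C,D,E,F}, {A,C,D,E}.

12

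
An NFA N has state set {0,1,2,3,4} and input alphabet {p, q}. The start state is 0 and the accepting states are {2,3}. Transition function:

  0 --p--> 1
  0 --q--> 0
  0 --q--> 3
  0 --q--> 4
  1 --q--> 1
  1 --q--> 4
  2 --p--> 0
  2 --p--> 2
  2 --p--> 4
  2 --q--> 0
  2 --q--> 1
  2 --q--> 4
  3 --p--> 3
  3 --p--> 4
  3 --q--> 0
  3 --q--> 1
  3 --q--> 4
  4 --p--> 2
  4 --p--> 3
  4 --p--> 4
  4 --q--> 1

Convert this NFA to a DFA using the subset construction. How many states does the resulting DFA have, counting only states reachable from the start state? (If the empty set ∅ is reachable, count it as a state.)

Start state of the DFA: {0}.
{0} --p--> {1}  [new]
{0} --q--> {0,3,4}  [new]
{1} --p--> ∅  [new]
{1} --q--> {1,4}  [new]
{0,3,4} --p--> {1,2,3,4}  [new]
{0,3,4} --q--> {0,1,3,4}  [new]
∅ --p--> ∅  [seen]
∅ --q--> ∅  [seen]
{1,4} --p--> {2,3,4}  [new]
{1,4} --q--> {1,4}  [seen]
{1,2,3,4} --p--> {0,2,3,4}  [new]
{1,2,3,4} --q--> {0,1,4}  [new]
{0,1,3,4} --p--> {1,2,3,4}  [seen]
{0,1,3,4} --q--> {0,1,3,4}  [seen]
{2,3,4} --p--> {0,2,3,4}  [seen]
{2,3,4} --q--> {0,1,4}  [seen]
{0,2,3,4} --p--> {0,1,2,3,4}  [new]
{0,2,3,4} --q--> {0,1,3,4}  [seen]
{0,1,4} --p--> {1,2,3,4}  [seen]
{0,1,4} --q--> {0,1,3,4}  [seen]
{0,1,2,3,4} --p--> {0,1,2,3,4}  [seen]
{0,1,2,3,4} --q--> {0,1,3,4}  [seen]
Reachable DFA states: {0}, {1}, {0,3,4}, ∅, {1,4}, {1,2,3,4}, {0,1,3,4}, {2,3,4}, {0,2,3,4}, {0,1,4}, {0,1,2,3,4}.

11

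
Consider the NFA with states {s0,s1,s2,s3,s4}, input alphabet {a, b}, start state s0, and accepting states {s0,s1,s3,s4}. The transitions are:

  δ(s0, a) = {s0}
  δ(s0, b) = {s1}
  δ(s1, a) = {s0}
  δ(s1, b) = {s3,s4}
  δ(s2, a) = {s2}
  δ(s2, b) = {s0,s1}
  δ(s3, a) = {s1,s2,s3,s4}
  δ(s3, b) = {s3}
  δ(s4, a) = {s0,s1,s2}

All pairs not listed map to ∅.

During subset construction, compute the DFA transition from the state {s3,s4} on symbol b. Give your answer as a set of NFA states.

δ(s3,b) = {s3}; δ(s4,b) = ∅.
Union: {s3}.

{s3}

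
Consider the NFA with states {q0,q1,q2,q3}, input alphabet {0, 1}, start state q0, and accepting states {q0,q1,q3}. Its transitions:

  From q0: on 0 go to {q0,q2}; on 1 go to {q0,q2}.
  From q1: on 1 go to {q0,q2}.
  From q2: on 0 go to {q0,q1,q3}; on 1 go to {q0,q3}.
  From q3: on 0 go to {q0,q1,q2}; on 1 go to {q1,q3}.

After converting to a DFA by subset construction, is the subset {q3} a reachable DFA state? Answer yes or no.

no

Start state of the DFA: {q0}.
{q0} --0--> {q0,q2}  [new]
{q0} --1--> {q0,q2}  [seen]
{q0,q2} --0--> {q0,q1,q2,q3}  [new]
{q0,q2} --1--> {q0,q2,q3}  [new]
{q0,q1,q2,q3} --0--> {q0,q1,q2,q3}  [seen]
{q0,q1,q2,q3} --1--> {q0,q1,q2,q3}  [seen]
{q0,q2,q3} --0--> {q0,q1,q2,q3}  [seen]
{q0,q2,q3} --1--> {q0,q1,q2,q3}  [seen]
Reachable DFA states: {q0}, {q0,q2}, {q0,q1,q2,q3}, {q0,q2,q3}.
{q3} is not among them.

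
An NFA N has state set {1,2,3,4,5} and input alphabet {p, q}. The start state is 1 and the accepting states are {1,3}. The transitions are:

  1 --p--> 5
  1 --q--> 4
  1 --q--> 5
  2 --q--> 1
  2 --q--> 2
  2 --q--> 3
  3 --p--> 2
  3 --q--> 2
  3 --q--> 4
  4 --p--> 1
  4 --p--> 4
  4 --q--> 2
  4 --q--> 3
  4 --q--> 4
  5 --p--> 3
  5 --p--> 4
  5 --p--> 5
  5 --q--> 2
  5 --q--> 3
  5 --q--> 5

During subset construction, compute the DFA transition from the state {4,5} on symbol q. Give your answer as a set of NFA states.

δ(4,q) = {2,3,4}; δ(5,q) = {2,3,5}.
Union: {2,3,4,5}.

{2,3,4,5}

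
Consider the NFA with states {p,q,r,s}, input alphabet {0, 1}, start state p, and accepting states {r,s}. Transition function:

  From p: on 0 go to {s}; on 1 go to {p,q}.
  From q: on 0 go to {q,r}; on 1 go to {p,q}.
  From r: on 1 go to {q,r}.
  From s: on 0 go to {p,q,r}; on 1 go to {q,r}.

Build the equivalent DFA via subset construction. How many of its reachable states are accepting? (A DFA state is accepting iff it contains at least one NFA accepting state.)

4

Start state of the DFA: {p}.
{p} --0--> {s}  [new]
{p} --1--> {p,q}  [new]
{s} --0--> {p,q,r}  [new]
{s} --1--> {q,r}  [new]
{p,q} --0--> {q,r,s}  [new]
{p,q} --1--> {p,q}  [seen]
{p,q,r} --0--> {q,r,s}  [seen]
{p,q,r} --1--> {p,q,r}  [seen]
{q,r} --0--> {q,r}  [seen]
{q,r} --1--> {p,q,r}  [seen]
{q,r,s} --0--> {p,q,r}  [seen]
{q,r,s} --1--> {p,q,r}  [seen]
Reachable DFA states: {p}, {s}, {p,q}, {p,q,r}, {q,r}, {q,r,s}.
Accepting DFA states (contain an NFA accepting state): {s}, {p,q,r}, {q,r}, {q,r,s}.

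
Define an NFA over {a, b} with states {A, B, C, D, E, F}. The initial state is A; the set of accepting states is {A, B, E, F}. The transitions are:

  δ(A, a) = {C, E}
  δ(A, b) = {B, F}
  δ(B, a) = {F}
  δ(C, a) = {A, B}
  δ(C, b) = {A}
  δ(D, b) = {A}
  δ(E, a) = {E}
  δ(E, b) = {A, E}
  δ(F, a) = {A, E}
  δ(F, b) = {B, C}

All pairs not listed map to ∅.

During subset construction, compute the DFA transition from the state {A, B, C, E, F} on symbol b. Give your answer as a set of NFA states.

{A, B, C, E, F}

δ(A,b) = {B, F}; δ(B,b) = ∅; δ(C,b) = {A}; δ(E,b) = {A, E}; δ(F,b) = {B, C}.
Union: {A, B, C, E, F}.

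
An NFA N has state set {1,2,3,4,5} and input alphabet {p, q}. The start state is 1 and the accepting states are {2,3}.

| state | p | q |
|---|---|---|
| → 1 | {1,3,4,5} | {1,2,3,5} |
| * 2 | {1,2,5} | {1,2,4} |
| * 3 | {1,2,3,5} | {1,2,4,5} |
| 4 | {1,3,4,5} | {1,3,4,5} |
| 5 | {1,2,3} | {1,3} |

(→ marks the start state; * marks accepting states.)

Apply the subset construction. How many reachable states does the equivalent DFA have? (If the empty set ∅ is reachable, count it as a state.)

Start state of the DFA: {1}.
{1} --p--> {1,3,4,5}  [new]
{1} --q--> {1,2,3,5}  [new]
{1,3,4,5} --p--> {1,2,3,4,5}  [new]
{1,3,4,5} --q--> {1,2,3,4,5}  [seen]
{1,2,3,5} --p--> {1,2,3,4,5}  [seen]
{1,2,3,5} --q--> {1,2,3,4,5}  [seen]
{1,2,3,4,5} --p--> {1,2,3,4,5}  [seen]
{1,2,3,4,5} --q--> {1,2,3,4,5}  [seen]
Reachable DFA states: {1}, {1,3,4,5}, {1,2,3,5}, {1,2,3,4,5}.

4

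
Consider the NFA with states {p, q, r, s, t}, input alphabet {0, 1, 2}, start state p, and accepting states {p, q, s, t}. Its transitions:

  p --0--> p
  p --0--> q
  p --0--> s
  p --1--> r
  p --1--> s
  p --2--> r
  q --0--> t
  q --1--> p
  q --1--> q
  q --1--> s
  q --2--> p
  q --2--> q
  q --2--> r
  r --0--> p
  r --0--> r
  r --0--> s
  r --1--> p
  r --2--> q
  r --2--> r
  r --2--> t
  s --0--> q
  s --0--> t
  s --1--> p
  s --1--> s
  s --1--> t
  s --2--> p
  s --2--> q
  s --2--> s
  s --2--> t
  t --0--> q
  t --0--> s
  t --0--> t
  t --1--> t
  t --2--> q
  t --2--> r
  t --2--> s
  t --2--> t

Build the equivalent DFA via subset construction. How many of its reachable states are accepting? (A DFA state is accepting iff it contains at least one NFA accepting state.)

9

Start state of the DFA: {p}.
{p} --0--> {p, q, s}  [new]
{p} --1--> {r, s}  [new]
{p} --2--> {r}  [new]
{p, q, s} --0--> {p, q, s, t}  [new]
{p, q, s} --1--> {p, q, r, s, t}  [new]
{p, q, s} --2--> {p, q, r, s, t}  [seen]
{r, s} --0--> {p, q, r, s, t}  [seen]
{r, s} --1--> {p, s, t}  [new]
{r, s} --2--> {p, q, r, s, t}  [seen]
{r} --0--> {p, r, s}  [new]
{r} --1--> {p}  [seen]
{r} --2--> {q, r, t}  [new]
{p, q, s, t} --0--> {p, q, s, t}  [seen]
{p, q, s, t} --1--> {p, q, r, s, t}  [seen]
{p, q, s, t} --2--> {p, q, r, s, t}  [seen]
{p, q, r, s, t} --0--> {p, q, r, s, t}  [seen]
{p, q, r, s, t} --1--> {p, q, r, s, t}  [seen]
{p, q, r, s, t} --2--> {p, q, r, s, t}  [seen]
{p, s, t} --0--> {p, q, s, t}  [seen]
{p, s, t} --1--> {p, r, s, t}  [new]
{p, s, t} --2--> {p, q, r, s, t}  [seen]
{p, r, s} --0--> {p, q, r, s, t}  [seen]
{p, r, s} --1--> {p, r, s, t}  [seen]
{p, r, s} --2--> {p, q, r, s, t}  [seen]
{q, r, t} --0--> {p, q, r, s, t}  [seen]
{q, r, t} --1--> {p, q, s, t}  [seen]
{q, r, t} --2--> {p, q, r, s, t}  [seen]
{p, r, s, t} --0--> {p, q, r, s, t}  [seen]
{p, r, s, t} --1--> {p, r, s, t}  [seen]
{p, r, s, t} --2--> {p, q, r, s, t}  [seen]
Reachable DFA states: {p}, {p, q, s}, {r, s}, {r}, {p, q, s, t}, {p, q, r, s, t}, {p, s, t}, {p, r, s}, {q, r, t}, {p, r, s, t}.
Accepting DFA states (contain an NFA accepting state): {p}, {p, q, s}, {r, s}, {p, q, s, t}, {p, q, r, s, t}, {p, s, t}, {p, r, s}, {q, r, t}, {p, r, s, t}.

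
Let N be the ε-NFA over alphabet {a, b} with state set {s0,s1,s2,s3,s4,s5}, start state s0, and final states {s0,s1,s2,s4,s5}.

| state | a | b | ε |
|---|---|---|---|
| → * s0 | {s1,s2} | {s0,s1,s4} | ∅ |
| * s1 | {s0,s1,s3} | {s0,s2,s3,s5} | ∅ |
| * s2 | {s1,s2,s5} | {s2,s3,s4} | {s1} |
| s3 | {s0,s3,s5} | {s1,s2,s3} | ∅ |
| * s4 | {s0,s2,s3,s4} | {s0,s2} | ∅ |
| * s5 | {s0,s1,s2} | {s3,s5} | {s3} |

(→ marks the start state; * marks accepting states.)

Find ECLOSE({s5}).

Begin with {s5}.
s5 →ε {s3}; add s3.
ε-closure = {s3,s5}.

{s3,s5}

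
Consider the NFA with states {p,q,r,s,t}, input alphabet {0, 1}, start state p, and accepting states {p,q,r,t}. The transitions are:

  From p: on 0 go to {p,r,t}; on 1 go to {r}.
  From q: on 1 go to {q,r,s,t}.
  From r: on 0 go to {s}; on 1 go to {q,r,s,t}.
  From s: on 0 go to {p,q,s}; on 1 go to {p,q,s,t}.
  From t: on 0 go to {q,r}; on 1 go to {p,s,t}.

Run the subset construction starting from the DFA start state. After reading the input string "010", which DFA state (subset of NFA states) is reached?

{p,q,r,s,t}

Start: {p}.
δ(p,0) = {p,r,t}.
Union: {p,r,t}.
After 0: {p,r,t}.
δ(p,1) = {r}; δ(r,1) = {q,r,s,t}; δ(t,1) = {p,s,t}.
Union: {p,q,r,s,t}.
After 1: {p,q,r,s,t}.
δ(p,0) = {p,r,t}; δ(q,0) = ∅; δ(r,0) = {s}; δ(s,0) = {p,q,s}; δ(t,0) = {q,r}.
Union: {p,q,r,s,t}.
After 0: {p,q,r,s,t}.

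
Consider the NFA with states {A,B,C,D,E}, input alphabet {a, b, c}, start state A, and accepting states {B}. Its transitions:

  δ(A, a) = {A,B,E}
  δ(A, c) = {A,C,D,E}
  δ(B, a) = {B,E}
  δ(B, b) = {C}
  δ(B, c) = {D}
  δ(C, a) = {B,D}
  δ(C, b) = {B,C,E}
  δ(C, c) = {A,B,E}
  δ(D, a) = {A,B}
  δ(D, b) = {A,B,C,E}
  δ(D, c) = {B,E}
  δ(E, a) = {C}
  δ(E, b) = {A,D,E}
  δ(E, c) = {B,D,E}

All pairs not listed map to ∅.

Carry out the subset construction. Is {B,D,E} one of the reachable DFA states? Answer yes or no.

no

Start state of the DFA: {A}.
{A} --a--> {A,B,E}  [new]
{A} --b--> ∅  [new]
{A} --c--> {A,C,D,E}  [new]
{A,B,E} --a--> {A,B,C,E}  [new]
{A,B,E} --b--> {A,C,D,E}  [seen]
{A,B,E} --c--> {A,B,C,D,E}  [new]
∅ --a--> ∅  [seen]
∅ --b--> ∅  [seen]
∅ --c--> ∅  [seen]
{A,C,D,E} --a--> {A,B,C,D,E}  [seen]
{A,C,D,E} --b--> {A,B,C,D,E}  [seen]
{A,C,D,E} --c--> {A,B,C,D,E}  [seen]
{A,B,C,E} --a--> {A,B,C,D,E}  [seen]
{A,B,C,E} --b--> {A,B,C,D,E}  [seen]
{A,B,C,E} --c--> {A,B,C,D,E}  [seen]
{A,B,C,D,E} --a--> {A,B,C,D,E}  [seen]
{A,B,C,D,E} --b--> {A,B,C,D,E}  [seen]
{A,B,C,D,E} --c--> {A,B,C,D,E}  [seen]
Reachable DFA states: {A}, {A,B,E}, ∅, {A,C,D,E}, {A,B,C,E}, {A,B,C,D,E}.
{B,D,E} is not among them.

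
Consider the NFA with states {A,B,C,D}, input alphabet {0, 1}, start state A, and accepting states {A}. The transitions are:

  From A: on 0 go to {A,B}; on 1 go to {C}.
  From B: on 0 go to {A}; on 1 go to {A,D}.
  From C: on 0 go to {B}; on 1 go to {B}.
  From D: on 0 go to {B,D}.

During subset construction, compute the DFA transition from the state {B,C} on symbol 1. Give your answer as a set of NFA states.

δ(B,1) = {A,D}; δ(C,1) = {B}.
Union: {A,B,D}.

{A,B,D}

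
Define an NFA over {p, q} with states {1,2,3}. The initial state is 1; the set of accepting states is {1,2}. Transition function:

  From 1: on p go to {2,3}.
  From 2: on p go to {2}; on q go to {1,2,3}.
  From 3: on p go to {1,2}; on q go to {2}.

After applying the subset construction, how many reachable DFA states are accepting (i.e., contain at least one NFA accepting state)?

4

Start state of the DFA: {1}.
{1} --p--> {2,3}  [new]
{1} --q--> ∅  [new]
{2,3} --p--> {1,2}  [new]
{2,3} --q--> {1,2,3}  [new]
∅ --p--> ∅  [seen]
∅ --q--> ∅  [seen]
{1,2} --p--> {2,3}  [seen]
{1,2} --q--> {1,2,3}  [seen]
{1,2,3} --p--> {1,2,3}  [seen]
{1,2,3} --q--> {1,2,3}  [seen]
Reachable DFA states: {1}, {2,3}, ∅, {1,2}, {1,2,3}.
Accepting DFA states (contain an NFA accepting state): {1}, {2,3}, {1,2}, {1,2,3}.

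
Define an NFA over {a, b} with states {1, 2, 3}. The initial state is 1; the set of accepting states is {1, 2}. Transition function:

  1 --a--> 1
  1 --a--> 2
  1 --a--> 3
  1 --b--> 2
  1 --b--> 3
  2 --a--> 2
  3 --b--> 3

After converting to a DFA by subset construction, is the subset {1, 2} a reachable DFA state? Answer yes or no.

Start state of the DFA: {1}.
{1} --a--> {1, 2, 3}  [new]
{1} --b--> {2, 3}  [new]
{1, 2, 3} --a--> {1, 2, 3}  [seen]
{1, 2, 3} --b--> {2, 3}  [seen]
{2, 3} --a--> {2}  [new]
{2, 3} --b--> {3}  [new]
{2} --a--> {2}  [seen]
{2} --b--> ∅  [new]
{3} --a--> ∅  [seen]
{3} --b--> {3}  [seen]
∅ --a--> ∅  [seen]
∅ --b--> ∅  [seen]
Reachable DFA states: {1}, {1, 2, 3}, {2, 3}, {2}, {3}, ∅.
{1, 2} is not among them.

no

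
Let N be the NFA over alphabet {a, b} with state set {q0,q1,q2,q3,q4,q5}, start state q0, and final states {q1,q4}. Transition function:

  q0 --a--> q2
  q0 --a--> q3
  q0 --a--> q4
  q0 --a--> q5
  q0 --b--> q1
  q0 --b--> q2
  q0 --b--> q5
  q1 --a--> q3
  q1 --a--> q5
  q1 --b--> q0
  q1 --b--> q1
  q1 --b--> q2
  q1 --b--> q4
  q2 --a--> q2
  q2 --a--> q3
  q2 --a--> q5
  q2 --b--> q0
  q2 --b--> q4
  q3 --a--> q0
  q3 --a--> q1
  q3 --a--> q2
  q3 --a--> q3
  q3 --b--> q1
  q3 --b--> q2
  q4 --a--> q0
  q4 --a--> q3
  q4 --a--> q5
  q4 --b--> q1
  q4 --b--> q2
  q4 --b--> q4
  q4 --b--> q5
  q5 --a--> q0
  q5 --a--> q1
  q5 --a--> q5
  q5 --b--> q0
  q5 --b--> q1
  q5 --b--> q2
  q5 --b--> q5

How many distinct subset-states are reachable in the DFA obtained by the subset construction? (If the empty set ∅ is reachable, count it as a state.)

Start state of the DFA: {q0}.
{q0} --a--> {q2,q3,q4,q5}  [new]
{q0} --b--> {q1,q2,q5}  [new]
{q2,q3,q4,q5} --a--> {q0,q1,q2,q3,q5}  [new]
{q2,q3,q4,q5} --b--> {q0,q1,q2,q4,q5}  [new]
{q1,q2,q5} --a--> {q0,q1,q2,q3,q5}  [seen]
{q1,q2,q5} --b--> {q0,q1,q2,q4,q5}  [seen]
{q0,q1,q2,q3,q5} --a--> {q0,q1,q2,q3,q4,q5}  [new]
{q0,q1,q2,q3,q5} --b--> {q0,q1,q2,q4,q5}  [seen]
{q0,q1,q2,q4,q5} --a--> {q0,q1,q2,q3,q4,q5}  [seen]
{q0,q1,q2,q4,q5} --b--> {q0,q1,q2,q4,q5}  [seen]
{q0,q1,q2,q3,q4,q5} --a--> {q0,q1,q2,q3,q4,q5}  [seen]
{q0,q1,q2,q3,q4,q5} --b--> {q0,q1,q2,q4,q5}  [seen]
Reachable DFA states: {q0}, {q2,q3,q4,q5}, {q1,q2,q5}, {q0,q1,q2,q3,q5}, {q0,q1,q2,q4,q5}, {q0,q1,q2,q3,q4,q5}.

6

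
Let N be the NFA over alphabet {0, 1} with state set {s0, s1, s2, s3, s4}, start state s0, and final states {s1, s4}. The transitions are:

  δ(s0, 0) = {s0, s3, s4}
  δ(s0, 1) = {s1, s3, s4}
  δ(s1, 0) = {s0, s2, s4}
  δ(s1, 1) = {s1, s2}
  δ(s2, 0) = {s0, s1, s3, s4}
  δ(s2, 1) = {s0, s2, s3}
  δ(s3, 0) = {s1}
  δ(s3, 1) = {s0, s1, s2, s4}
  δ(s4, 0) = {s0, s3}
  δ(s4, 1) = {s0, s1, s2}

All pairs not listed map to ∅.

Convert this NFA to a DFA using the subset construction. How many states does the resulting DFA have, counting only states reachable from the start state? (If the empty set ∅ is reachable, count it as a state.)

6

Start state of the DFA: {s0}.
{s0} --0--> {s0, s3, s4}  [new]
{s0} --1--> {s1, s3, s4}  [new]
{s0, s3, s4} --0--> {s0, s1, s3, s4}  [new]
{s0, s3, s4} --1--> {s0, s1, s2, s3, s4}  [new]
{s1, s3, s4} --0--> {s0, s1, s2, s3, s4}  [seen]
{s1, s3, s4} --1--> {s0, s1, s2, s4}  [new]
{s0, s1, s3, s4} --0--> {s0, s1, s2, s3, s4}  [seen]
{s0, s1, s3, s4} --1--> {s0, s1, s2, s3, s4}  [seen]
{s0, s1, s2, s3, s4} --0--> {s0, s1, s2, s3, s4}  [seen]
{s0, s1, s2, s3, s4} --1--> {s0, s1, s2, s3, s4}  [seen]
{s0, s1, s2, s4} --0--> {s0, s1, s2, s3, s4}  [seen]
{s0, s1, s2, s4} --1--> {s0, s1, s2, s3, s4}  [seen]
Reachable DFA states: {s0}, {s0, s3, s4}, {s1, s3, s4}, {s0, s1, s3, s4}, {s0, s1, s2, s3, s4}, {s0, s1, s2, s4}.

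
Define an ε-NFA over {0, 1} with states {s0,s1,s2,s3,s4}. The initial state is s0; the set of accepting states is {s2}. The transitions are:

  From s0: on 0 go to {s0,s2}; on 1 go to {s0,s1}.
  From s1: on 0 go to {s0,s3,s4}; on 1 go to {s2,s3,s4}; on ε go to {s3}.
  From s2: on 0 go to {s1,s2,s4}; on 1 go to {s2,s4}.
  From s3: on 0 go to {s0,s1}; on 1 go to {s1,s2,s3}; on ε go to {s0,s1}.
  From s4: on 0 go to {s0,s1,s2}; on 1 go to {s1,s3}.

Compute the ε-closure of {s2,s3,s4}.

{s0,s1,s2,s3,s4}

Begin with {s2,s3,s4}.
s3 →ε {s0,s1}; add s0, s1.
ε-closure = {s0,s1,s2,s3,s4}.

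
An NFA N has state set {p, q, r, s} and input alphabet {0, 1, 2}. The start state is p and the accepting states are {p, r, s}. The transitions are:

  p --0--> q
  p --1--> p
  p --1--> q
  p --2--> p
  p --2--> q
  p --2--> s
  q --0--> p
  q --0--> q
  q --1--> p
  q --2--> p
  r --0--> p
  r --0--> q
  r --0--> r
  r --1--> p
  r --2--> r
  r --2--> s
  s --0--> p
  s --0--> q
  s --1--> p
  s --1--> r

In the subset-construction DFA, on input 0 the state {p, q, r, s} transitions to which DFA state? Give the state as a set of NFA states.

δ(p,0) = {q}; δ(q,0) = {p, q}; δ(r,0) = {p, q, r}; δ(s,0) = {p, q}.
Union: {p, q, r}.

{p, q, r}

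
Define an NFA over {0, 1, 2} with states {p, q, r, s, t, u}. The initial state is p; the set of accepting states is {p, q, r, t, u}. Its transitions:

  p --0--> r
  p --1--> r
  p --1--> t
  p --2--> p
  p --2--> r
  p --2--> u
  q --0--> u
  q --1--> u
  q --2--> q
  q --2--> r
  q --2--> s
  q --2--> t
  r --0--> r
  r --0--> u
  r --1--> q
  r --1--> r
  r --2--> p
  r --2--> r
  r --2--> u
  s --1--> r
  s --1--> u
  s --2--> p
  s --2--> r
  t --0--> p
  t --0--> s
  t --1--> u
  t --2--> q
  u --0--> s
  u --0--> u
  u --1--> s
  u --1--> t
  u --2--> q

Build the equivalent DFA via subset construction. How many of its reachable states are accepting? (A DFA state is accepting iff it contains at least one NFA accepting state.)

Start state of the DFA: {p}.
{p} --0--> {r}  [new]
{p} --1--> {r, t}  [new]
{p} --2--> {p, r, u}  [new]
{r} --0--> {r, u}  [new]
{r} --1--> {q, r}  [new]
{r} --2--> {p, r, u}  [seen]
{r, t} --0--> {p, r, s, u}  [new]
{r, t} --1--> {q, r, u}  [new]
{r, t} --2--> {p, q, r, u}  [new]
{p, r, u} --0--> {r, s, u}  [new]
{p, r, u} --1--> {q, r, s, t}  [new]
{p, r, u} --2--> {p, q, r, u}  [seen]
{r, u} --0--> {r, s, u}  [seen]
{r, u} --1--> {q, r, s, t}  [seen]
{r, u} --2--> {p, q, r, u}  [seen]
{q, r} --0--> {r, u}  [seen]
{q, r} --1--> {q, r, u}  [seen]
{q, r} --2--> {p, q, r, s, t, u}  [new]
{p, r, s, u} --0--> {r, s, u}  [seen]
{p, r, s, u} --1--> {q, r, s, t, u}  [new]
{p, r, s, u} --2--> {p, q, r, u}  [seen]
{q, r, u} --0--> {r, s, u}  [seen]
{q, r, u} --1--> {q, r, s, t, u}  [seen]
{q, r, u} --2--> {p, q, r, s, t, u}  [seen]
{p, q, r, u} --0--> {r, s, u}  [seen]
{p, q, r, u} --1--> {q, r, s, t, u}  [seen]
{p, q, r, u} --2--> {p, q, r, s, t, u}  [seen]
{r, s, u} --0--> {r, s, u}  [seen]
{r, s, u} --1--> {q, r, s, t, u}  [seen]
{r, s, u} --2--> {p, q, r, u}  [seen]
{q, r, s, t} --0--> {p, r, s, u}  [seen]
{q, r, s, t} --1--> {q, r, u}  [seen]
{q, r, s, t} --2--> {p, q, r, s, t, u}  [seen]
{p, q, r, s, t, u} --0--> {p, r, s, u}  [seen]
{p, q, r, s, t, u} --1--> {q, r, s, t, u}  [seen]
{p, q, r, s, t, u} --2--> {p, q, r, s, t, u}  [seen]
{q, r, s, t, u} --0--> {p, r, s, u}  [seen]
{q, r, s, t, u} --1--> {q, r, s, t, u}  [seen]
{q, r, s, t, u} --2--> {p, q, r, s, t, u}  [seen]
Reachable DFA states: {p}, {r}, {r, t}, {p, r, u}, {r, u}, {q, r}, {p, r, s, u}, {q, r, u}, {p, q, r, u}, {r, s, u}, {q, r, s, t}, {p, q, r, s, t, u}, {q, r, s, t, u}.
Accepting DFA states (contain an NFA accepting state): {p}, {r}, {r, t}, {p, r, u}, {r, u}, {q, r}, {p, r, s, u}, {q, r, u}, {p, q, r, u}, {r, s, u}, {q, r, s, t}, {p, q, r, s, t, u}, {q, r, s, t, u}.

13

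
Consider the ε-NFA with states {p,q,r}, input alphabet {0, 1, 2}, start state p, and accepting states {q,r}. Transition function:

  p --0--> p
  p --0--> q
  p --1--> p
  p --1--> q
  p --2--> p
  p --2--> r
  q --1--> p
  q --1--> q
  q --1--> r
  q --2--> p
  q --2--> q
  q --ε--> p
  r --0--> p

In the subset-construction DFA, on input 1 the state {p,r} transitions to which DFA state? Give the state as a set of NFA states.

{p,q}

δ(p,1) = {p,q}; δ(r,1) = ∅.
Union: {p,q}.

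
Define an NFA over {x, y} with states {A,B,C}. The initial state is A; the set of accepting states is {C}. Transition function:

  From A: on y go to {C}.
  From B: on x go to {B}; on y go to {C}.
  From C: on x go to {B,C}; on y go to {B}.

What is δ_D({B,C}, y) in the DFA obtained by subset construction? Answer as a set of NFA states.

{B,C}

δ(B,y) = {C}; δ(C,y) = {B}.
Union: {B,C}.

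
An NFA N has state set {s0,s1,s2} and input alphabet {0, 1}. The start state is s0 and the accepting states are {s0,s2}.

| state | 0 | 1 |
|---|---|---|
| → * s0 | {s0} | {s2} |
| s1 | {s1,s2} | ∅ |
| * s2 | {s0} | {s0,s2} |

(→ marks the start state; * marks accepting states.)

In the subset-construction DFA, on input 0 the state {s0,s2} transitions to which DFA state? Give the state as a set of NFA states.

{s0}

δ(s0,0) = {s0}; δ(s2,0) = {s0}.
Union: {s0}.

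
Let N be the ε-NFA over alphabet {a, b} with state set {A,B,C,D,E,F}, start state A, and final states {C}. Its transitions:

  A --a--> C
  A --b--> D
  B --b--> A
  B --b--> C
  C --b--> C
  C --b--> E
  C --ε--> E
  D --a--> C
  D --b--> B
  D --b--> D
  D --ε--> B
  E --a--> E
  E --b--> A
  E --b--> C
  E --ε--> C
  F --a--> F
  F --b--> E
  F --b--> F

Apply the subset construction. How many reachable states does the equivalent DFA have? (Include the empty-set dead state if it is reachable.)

5

Start state of the DFA: {A} (ε-closure of the NFA start).
{A} --a--> {C,E}  [new]
{A} --b--> {B,D}  [new]
{C,E} --a--> {C,E}  [seen]
{C,E} --b--> {A,C,E}  [new]
{B,D} --a--> {C,E}  [seen]
{B,D} --b--> {A,B,C,D,E}  [new]
{A,C,E} --a--> {C,E}  [seen]
{A,C,E} --b--> {A,B,C,D,E}  [seen]
{A,B,C,D,E} --a--> {C,E}  [seen]
{A,B,C,D,E} --b--> {A,B,C,D,E}  [seen]
Reachable DFA states: {A}, {C,E}, {B,D}, {A,C,E}, {A,B,C,D,E}.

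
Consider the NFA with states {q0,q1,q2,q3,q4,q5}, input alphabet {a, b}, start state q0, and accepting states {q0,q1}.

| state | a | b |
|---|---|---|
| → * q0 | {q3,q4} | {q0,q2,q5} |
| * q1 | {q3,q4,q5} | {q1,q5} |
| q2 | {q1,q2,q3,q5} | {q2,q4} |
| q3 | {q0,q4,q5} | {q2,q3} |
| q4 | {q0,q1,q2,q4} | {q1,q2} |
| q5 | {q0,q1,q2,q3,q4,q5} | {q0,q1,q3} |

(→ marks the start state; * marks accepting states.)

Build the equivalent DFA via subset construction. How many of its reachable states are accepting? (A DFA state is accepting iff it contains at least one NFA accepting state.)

Start state of the DFA: {q0}.
{q0} --a--> {q3,q4}  [new]
{q0} --b--> {q0,q2,q5}  [new]
{q3,q4} --a--> {q0,q1,q2,q4,q5}  [new]
{q3,q4} --b--> {q1,q2,q3}  [new]
{q0,q2,q5} --a--> {q0,q1,q2,q3,q4,q5}  [new]
{q0,q2,q5} --b--> {q0,q1,q2,q3,q4,q5}  [seen]
{q0,q1,q2,q4,q5} --a--> {q0,q1,q2,q3,q4,q5}  [seen]
{q0,q1,q2,q4,q5} --b--> {q0,q1,q2,q3,q4,q5}  [seen]
{q1,q2,q3} --a--> {q0,q1,q2,q3,q4,q5}  [seen]
{q1,q2,q3} --b--> {q1,q2,q3,q4,q5}  [new]
{q0,q1,q2,q3,q4,q5} --a--> {q0,q1,q2,q3,q4,q5}  [seen]
{q0,q1,q2,q3,q4,q5} --b--> {q0,q1,q2,q3,q4,q5}  [seen]
{q1,q2,q3,q4,q5} --a--> {q0,q1,q2,q3,q4,q5}  [seen]
{q1,q2,q3,q4,q5} --b--> {q0,q1,q2,q3,q4,q5}  [seen]
Reachable DFA states: {q0}, {q3,q4}, {q0,q2,q5}, {q0,q1,q2,q4,q5}, {q1,q2,q3}, {q0,q1,q2,q3,q4,q5}, {q1,q2,q3,q4,q5}.
Accepting DFA states (contain an NFA accepting state): {q0}, {q0,q2,q5}, {q0,q1,q2,q4,q5}, {q1,q2,q3}, {q0,q1,q2,q3,q4,q5}, {q1,q2,q3,q4,q5}.

6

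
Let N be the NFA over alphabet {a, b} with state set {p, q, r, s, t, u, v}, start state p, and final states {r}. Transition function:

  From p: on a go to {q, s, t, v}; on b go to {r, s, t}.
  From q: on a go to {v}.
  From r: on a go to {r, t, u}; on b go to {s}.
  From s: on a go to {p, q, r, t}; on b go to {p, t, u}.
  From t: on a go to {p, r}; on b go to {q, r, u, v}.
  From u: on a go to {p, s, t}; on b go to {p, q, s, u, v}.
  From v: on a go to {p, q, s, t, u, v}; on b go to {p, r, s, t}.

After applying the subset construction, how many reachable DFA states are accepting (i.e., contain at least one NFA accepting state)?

Start state of the DFA: {p}.
{p} --a--> {q, s, t, v}  [new]
{p} --b--> {r, s, t}  [new]
{q, s, t, v} --a--> {p, q, r, s, t, u, v}  [new]
{q, s, t, v} --b--> {p, q, r, s, t, u, v}  [seen]
{r, s, t} --a--> {p, q, r, t, u}  [new]
{r, s, t} --b--> {p, q, r, s, t, u, v}  [seen]
{p, q, r, s, t, u, v} --a--> {p, q, r, s, t, u, v}  [seen]
{p, q, r, s, t, u, v} --b--> {p, q, r, s, t, u, v}  [seen]
{p, q, r, t, u} --a--> {p, q, r, s, t, u, v}  [seen]
{p, q, r, t, u} --b--> {p, q, r, s, t, u, v}  [seen]
Reachable DFA states: {p}, {q, s, t, v}, {r, s, t}, {p, q, r, s, t, u, v}, {p, q, r, t, u}.
Accepting DFA states (contain an NFA accepting state): {r, s, t}, {p, q, r, s, t, u, v}, {p, q, r, t, u}.

3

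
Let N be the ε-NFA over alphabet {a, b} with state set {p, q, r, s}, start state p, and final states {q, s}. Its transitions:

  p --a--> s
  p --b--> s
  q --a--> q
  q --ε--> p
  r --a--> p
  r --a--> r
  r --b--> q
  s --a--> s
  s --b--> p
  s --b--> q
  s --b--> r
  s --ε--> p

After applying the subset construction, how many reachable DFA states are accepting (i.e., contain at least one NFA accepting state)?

Start state of the DFA: {p} (ε-closure of the NFA start).
{p} --a--> {p, s}  [new]
{p} --b--> {p, s}  [seen]
{p, s} --a--> {p, s}  [seen]
{p, s} --b--> {p, q, r, s}  [new]
{p, q, r, s} --a--> {p, q, r, s}  [seen]
{p, q, r, s} --b--> {p, q, r, s}  [seen]
Reachable DFA states: {p}, {p, s}, {p, q, r, s}.
Accepting DFA states (contain an NFA accepting state): {p, s}, {p, q, r, s}.

2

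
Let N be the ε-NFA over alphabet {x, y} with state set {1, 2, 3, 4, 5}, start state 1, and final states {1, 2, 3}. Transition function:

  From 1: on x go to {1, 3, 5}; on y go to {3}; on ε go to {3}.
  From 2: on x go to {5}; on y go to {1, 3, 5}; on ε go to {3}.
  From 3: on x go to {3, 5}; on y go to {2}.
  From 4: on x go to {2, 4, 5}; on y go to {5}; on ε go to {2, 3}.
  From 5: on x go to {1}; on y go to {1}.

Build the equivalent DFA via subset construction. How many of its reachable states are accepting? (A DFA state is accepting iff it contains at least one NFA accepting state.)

6

Start state of the DFA: {1, 3} (ε-closure of the NFA start).
{1, 3} --x--> {1, 3, 5}  [new]
{1, 3} --y--> {2, 3}  [new]
{1, 3, 5} --x--> {1, 3, 5}  [seen]
{1, 3, 5} --y--> {1, 2, 3}  [new]
{2, 3} --x--> {3, 5}  [new]
{2, 3} --y--> {1, 2, 3, 5}  [new]
{1, 2, 3} --x--> {1, 3, 5}  [seen]
{1, 2, 3} --y--> {1, 2, 3, 5}  [seen]
{3, 5} --x--> {1, 3, 5}  [seen]
{3, 5} --y--> {1, 2, 3}  [seen]
{1, 2, 3, 5} --x--> {1, 3, 5}  [seen]
{1, 2, 3, 5} --y--> {1, 2, 3, 5}  [seen]
Reachable DFA states: {1, 3}, {1, 3, 5}, {2, 3}, {1, 2, 3}, {3, 5}, {1, 2, 3, 5}.
Accepting DFA states (contain an NFA accepting state): {1, 3}, {1, 3, 5}, {2, 3}, {1, 2, 3}, {3, 5}, {1, 2, 3, 5}.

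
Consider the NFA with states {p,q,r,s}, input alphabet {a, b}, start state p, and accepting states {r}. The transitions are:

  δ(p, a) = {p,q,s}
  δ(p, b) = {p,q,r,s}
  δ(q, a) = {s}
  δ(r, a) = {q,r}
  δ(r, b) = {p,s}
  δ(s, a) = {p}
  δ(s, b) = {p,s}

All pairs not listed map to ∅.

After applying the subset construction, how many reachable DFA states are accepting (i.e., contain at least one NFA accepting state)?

Start state of the DFA: {p}.
{p} --a--> {p,q,s}  [new]
{p} --b--> {p,q,r,s}  [new]
{p,q,s} --a--> {p,q,s}  [seen]
{p,q,s} --b--> {p,q,r,s}  [seen]
{p,q,r,s} --a--> {p,q,r,s}  [seen]
{p,q,r,s} --b--> {p,q,r,s}  [seen]
Reachable DFA states: {p}, {p,q,s}, {p,q,r,s}.
Accepting DFA states (contain an NFA accepting state): {p,q,r,s}.

1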